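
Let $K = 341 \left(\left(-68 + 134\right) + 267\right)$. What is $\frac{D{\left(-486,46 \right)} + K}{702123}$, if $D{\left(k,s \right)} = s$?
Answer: $\frac{113599}{702123} \approx 0.16179$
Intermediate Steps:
$K = 113553$ ($K = 341 \left(66 + 267\right) = 341 \cdot 333 = 113553$)
$\frac{D{\left(-486,46 \right)} + K}{702123} = \frac{46 + 113553}{702123} = 113599 \cdot \frac{1}{702123} = \frac{113599}{702123}$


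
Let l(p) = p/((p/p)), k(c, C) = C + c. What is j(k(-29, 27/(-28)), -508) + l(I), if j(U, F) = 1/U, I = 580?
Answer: 486592/839 ≈ 579.97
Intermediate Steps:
l(p) = p (l(p) = p/1 = p*1 = p)
j(k(-29, 27/(-28)), -508) + l(I) = 1/(27/(-28) - 29) + 580 = 1/(27*(-1/28) - 29) + 580 = 1/(-27/28 - 29) + 580 = 1/(-839/28) + 580 = -28/839 + 580 = 486592/839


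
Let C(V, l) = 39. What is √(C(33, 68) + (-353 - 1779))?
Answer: I*√2093 ≈ 45.749*I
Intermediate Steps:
√(C(33, 68) + (-353 - 1779)) = √(39 + (-353 - 1779)) = √(39 - 2132) = √(-2093) = I*√2093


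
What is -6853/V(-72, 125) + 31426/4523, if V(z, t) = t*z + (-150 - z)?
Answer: 3553723/461346 ≈ 7.7029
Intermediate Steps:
V(z, t) = -150 - z + t*z
-6853/V(-72, 125) + 31426/4523 = -6853/(-150 - 1*(-72) + 125*(-72)) + 31426/4523 = -6853/(-150 + 72 - 9000) + 31426*(1/4523) = -6853/(-9078) + 31426/4523 = -6853*(-1/9078) + 31426/4523 = 77/102 + 31426/4523 = 3553723/461346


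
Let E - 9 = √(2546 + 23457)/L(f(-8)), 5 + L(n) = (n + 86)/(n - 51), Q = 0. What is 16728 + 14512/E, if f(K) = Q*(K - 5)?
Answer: 53257444096/3234169 - 42063032*√26003/9702507 ≈ 15768.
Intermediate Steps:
f(K) = 0 (f(K) = 0*(K - 5) = 0*(-5 + K) = 0)
L(n) = -5 + (86 + n)/(-51 + n) (L(n) = -5 + (n + 86)/(n - 51) = -5 + (86 + n)/(-51 + n))
E = 9 - 51*√26003/341 (E = 9 + √(2546 + 23457)/(((341 - 4*0)/(-51 + 0))) = 9 + √26003/(((341 + 0)/(-51))) = 9 + √26003/((-1/51*341)) = 9 + √26003/(-341/51) = 9 + √26003*(-51/341) = 9 - 51*√26003/341 ≈ -15.117)
16728 + 14512/E = 16728 + 14512/(9 - 51*√26003/341)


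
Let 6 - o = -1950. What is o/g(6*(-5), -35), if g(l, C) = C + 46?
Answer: 1956/11 ≈ 177.82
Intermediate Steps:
o = 1956 (o = 6 - 1*(-1950) = 6 + 1950 = 1956)
g(l, C) = 46 + C
o/g(6*(-5), -35) = 1956/(46 - 35) = 1956/11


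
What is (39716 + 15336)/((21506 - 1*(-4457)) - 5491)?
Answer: 13763/5118 ≈ 2.6891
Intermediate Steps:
(39716 + 15336)/((21506 - 1*(-4457)) - 5491) = 55052/((21506 + 4457) - 5491) = 55052/(25963 - 5491) = 55052/20472 = 55052*(1/20472) = 13763/5118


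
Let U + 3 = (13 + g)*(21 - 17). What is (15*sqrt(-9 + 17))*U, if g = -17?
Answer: -570*sqrt(2) ≈ -806.10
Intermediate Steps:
U = -19 (U = -3 + (13 - 17)*(21 - 17) = -3 - 4*4 = -3 - 16 = -19)
(15*sqrt(-9 + 17))*U = (15*sqrt(-9 + 17))*(-19) = (15*sqrt(8))*(-19) = (15*(2*sqrt(2)))*(-19) = (30*sqrt(2))*(-19) = -570*sqrt(2)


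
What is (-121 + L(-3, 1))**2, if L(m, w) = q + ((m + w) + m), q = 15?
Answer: 12321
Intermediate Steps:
L(m, w) = 15 + w + 2*m (L(m, w) = 15 + ((m + w) + m) = 15 + (w + 2*m) = 15 + w + 2*m)
(-121 + L(-3, 1))**2 = (-121 + (15 + 1 + 2*(-3)))**2 = (-121 + (15 + 1 - 6))**2 = (-121 + 10)**2 = (-111)**2 = 12321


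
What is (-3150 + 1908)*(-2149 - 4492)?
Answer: 8248122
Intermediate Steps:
(-3150 + 1908)*(-2149 - 4492) = -1242*(-6641) = 8248122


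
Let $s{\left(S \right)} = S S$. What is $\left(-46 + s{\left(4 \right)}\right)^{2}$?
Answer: $900$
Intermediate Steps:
$s{\left(S \right)} = S^{2}$
$\left(-46 + s{\left(4 \right)}\right)^{2} = \left(-46 + 4^{2}\right)^{2} = \left(-46 + 16\right)^{2} = \left(-30\right)^{2} = 900$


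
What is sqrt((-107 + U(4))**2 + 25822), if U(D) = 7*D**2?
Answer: sqrt(25847) ≈ 160.77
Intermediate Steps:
sqrt((-107 + U(4))**2 + 25822) = sqrt((-107 + 7*4**2)**2 + 25822) = sqrt((-107 + 7*16)**2 + 25822) = sqrt((-107 + 112)**2 + 25822) = sqrt(5**2 + 25822) = sqrt(25 + 25822) = sqrt(25847)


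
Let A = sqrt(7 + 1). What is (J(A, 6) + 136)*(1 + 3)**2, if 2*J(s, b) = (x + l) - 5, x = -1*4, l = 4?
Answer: 2136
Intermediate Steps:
x = -4
A = 2*sqrt(2) (A = sqrt(8) = 2*sqrt(2) ≈ 2.8284)
J(s, b) = -5/2 (J(s, b) = ((-4 + 4) - 5)/2 = (0 - 5)/2 = (1/2)*(-5) = -5/2)
(J(A, 6) + 136)*(1 + 3)**2 = (-5/2 + 136)*(1 + 3)**2 = (267/2)*4**2 = (267/2)*16 = 2136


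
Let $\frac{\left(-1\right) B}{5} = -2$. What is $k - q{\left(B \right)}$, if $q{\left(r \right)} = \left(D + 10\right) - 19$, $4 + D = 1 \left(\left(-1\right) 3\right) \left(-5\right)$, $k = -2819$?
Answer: $-2821$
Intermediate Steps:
$B = 10$ ($B = \left(-5\right) \left(-2\right) = 10$)
$D = 11$ ($D = -4 + 1 \left(\left(-1\right) 3\right) \left(-5\right) = -4 + 1 \left(-3\right) \left(-5\right) = -4 - -15 = -4 + 15 = 11$)
$q{\left(r \right)} = 2$ ($q{\left(r \right)} = \left(11 + 10\right) - 19 = 21 - 19 = 2$)
$k - q{\left(B \right)} = -2819 - 2 = -2821$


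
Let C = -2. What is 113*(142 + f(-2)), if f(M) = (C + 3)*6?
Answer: 16724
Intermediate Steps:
f(M) = 6 (f(M) = (-2 + 3)*6 = 1*6 = 6)
113*(142 + f(-2)) = 113*(142 + 6) = 113*148 = 16724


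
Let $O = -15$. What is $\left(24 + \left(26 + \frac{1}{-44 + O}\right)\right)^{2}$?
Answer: $\frac{8696601}{3481} \approx 2498.3$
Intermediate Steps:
$\left(24 + \left(26 + \frac{1}{-44 + O}\right)\right)^{2} = \left(24 + \left(26 + \frac{1}{-44 - 15}\right)\right)^{2} = \left(24 + \left(26 + \frac{1}{-59}\right)\right)^{2} = \left(24 + \left(26 - \frac{1}{59}\right)\right)^{2} = \left(24 + \frac{1533}{59}\right)^{2} = \left(\frac{2949}{59}\right)^{2} = \frac{8696601}{3481}$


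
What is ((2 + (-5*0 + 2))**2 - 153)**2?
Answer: 18769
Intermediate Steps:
((2 + (-5*0 + 2))**2 - 153)**2 = ((2 + (0 + 2))**2 - 153)**2 = ((2 + 2)**2 - 153)**2 = (4**2 - 153)**2 = (16 - 153)**2 = (-137)**2 = 18769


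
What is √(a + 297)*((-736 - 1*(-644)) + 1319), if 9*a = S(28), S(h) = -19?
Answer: 409*√2654 ≈ 21070.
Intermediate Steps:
a = -19/9 (a = (⅑)*(-19) = -19/9 ≈ -2.1111)
√(a + 297)*((-736 - 1*(-644)) + 1319) = √(-19/9 + 297)*((-736 - 1*(-644)) + 1319) = √(2654/9)*((-736 + 644) + 1319) = (√2654/3)*(-92 + 1319) = (√2654/3)*1227 = 409*√2654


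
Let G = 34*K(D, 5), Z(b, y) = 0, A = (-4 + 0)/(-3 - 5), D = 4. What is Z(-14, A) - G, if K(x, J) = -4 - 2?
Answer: 204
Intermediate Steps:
K(x, J) = -6
A = ½ (A = -4/(-8) = -4*(-⅛) = ½ ≈ 0.50000)
G = -204 (G = 34*(-6) = -204)
Z(-14, A) - G = 0 - 1*(-204) = 0 + 204 = 204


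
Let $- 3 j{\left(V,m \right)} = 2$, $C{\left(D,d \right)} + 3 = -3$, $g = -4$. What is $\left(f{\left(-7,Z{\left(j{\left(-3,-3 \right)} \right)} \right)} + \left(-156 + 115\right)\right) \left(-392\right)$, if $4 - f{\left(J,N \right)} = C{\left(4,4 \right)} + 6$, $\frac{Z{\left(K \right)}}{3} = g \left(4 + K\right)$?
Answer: $14504$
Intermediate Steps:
$C{\left(D,d \right)} = -6$ ($C{\left(D,d \right)} = -3 - 3 = -6$)
$j{\left(V,m \right)} = - \frac{2}{3}$ ($j{\left(V,m \right)} = \left(- \frac{1}{3}\right) 2 = - \frac{2}{3}$)
$Z{\left(K \right)} = -48 - 12 K$ ($Z{\left(K \right)} = 3 \left(- 4 \left(4 + K\right)\right) = 3 \left(-16 - 4 K\right) = -48 - 12 K$)
$f{\left(J,N \right)} = 4$ ($f{\left(J,N \right)} = 4 - \left(-6 + 6\right) = 4 - 0 = 4 + 0 = 4$)
$\left(f{\left(-7,Z{\left(j{\left(-3,-3 \right)} \right)} \right)} + \left(-156 + 115\right)\right) \left(-392\right) = \left(4 + \left(-156 + 115\right)\right) \left(-392\right) = \left(4 - 41\right) \left(-392\right) = \left(-37\right) \left(-392\right) = 14504$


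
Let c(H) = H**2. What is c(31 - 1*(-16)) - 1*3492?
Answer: -1283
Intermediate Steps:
c(31 - 1*(-16)) - 1*3492 = (31 - 1*(-16))**2 - 1*3492 = (31 + 16)**2 - 3492 = 47**2 - 3492 = 2209 - 3492 = -1283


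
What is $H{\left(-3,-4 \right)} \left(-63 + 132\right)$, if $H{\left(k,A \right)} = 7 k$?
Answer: $-1449$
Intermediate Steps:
$H{\left(-3,-4 \right)} \left(-63 + 132\right) = 7 \left(-3\right) \left(-63 + 132\right) = \left(-21\right) 69 = -1449$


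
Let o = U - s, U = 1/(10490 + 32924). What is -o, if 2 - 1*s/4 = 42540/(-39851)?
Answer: 3032573843/247155902 ≈ 12.270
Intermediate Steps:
s = 488968/39851 (s = 8 - 170160/(-39851) = 8 - 170160*(-1)/39851 = 8 - 4*(-42540/39851) = 8 + 170160/39851 = 488968/39851 ≈ 12.270)
U = 1/43414 ≈ 2.3034e-5
o = -3032573843/247155902 (o = 1/43414 - 1*488968/39851 = 1/43414 - 488968/39851 = -3032573843/247155902 ≈ -12.270)
-o = -1*(-3032573843/247155902) = 3032573843/247155902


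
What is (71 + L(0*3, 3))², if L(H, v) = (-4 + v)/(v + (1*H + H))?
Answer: 44944/9 ≈ 4993.8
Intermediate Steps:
L(H, v) = (-4 + v)/(v + 2*H) (L(H, v) = (-4 + v)/(v + (H + H)) = (-4 + v)/(v + 2*H))
(71 + L(0*3, 3))² = (71 + (-4 + 3)/(3 + 2*(0*3)))² = (71 - 1/(3 + 2*0))² = (71 - 1/(3 + 0))² = (71 - 1/3)² = (71 + (⅓)*(-1))² = (71 - ⅓)² = (212/3)² = 44944/9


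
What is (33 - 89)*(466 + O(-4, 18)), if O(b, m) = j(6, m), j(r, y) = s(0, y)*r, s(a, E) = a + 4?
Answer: -27440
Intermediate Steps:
s(a, E) = 4 + a
j(r, y) = 4*r (j(r, y) = (4 + 0)*r = 4*r)
O(b, m) = 24 (O(b, m) = 4*6 = 24)
(33 - 89)*(466 + O(-4, 18)) = (33 - 89)*(466 + 24) = -56*490 = -27440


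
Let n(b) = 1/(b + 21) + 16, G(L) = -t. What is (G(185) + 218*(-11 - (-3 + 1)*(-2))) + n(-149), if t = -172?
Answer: -394497/128 ≈ -3082.0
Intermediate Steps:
G(L) = 172 (G(L) = -1*(-172) = 172)
n(b) = 16 + 1/(21 + b) (n(b) = 1/(21 + b) + 16 = 16 + 1/(21 + b))
(G(185) + 218*(-11 - (-3 + 1)*(-2))) + n(-149) = (172 + 218*(-11 - (-3 + 1)*(-2))) + (337 + 16*(-149))/(21 - 149) = (172 + 218*(-11 - (-2)*(-2))) + (337 - 2384)/(-128) = (172 + 218*(-11 - 1*4)) - 1/128*(-2047) = (172 + 218*(-11 - 4)) + 2047/128 = (172 + 218*(-15)) + 2047/128 = (172 - 3270) + 2047/128 = -3098 + 2047/128 = -394497/128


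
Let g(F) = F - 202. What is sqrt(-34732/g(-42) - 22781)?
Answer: I*sqrt(84238438)/61 ≈ 150.46*I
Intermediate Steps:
g(F) = -202 + F
sqrt(-34732/g(-42) - 22781) = sqrt(-34732/(-202 - 42) - 22781) = sqrt(-34732/(-244) - 22781) = sqrt(-34732*(-1/244) - 22781) = sqrt(8683/61 - 22781) = sqrt(-1380958/61) = I*sqrt(84238438)/61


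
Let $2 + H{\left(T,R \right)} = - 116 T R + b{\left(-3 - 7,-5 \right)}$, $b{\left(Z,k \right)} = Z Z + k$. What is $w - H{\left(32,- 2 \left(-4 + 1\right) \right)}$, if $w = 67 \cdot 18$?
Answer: $23385$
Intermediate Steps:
$w = 1206$
$b{\left(Z,k \right)} = k + Z^{2}$ ($b{\left(Z,k \right)} = Z^{2} + k = k + Z^{2}$)
$H{\left(T,R \right)} = 93 - 116 R T$ ($H{\left(T,R \right)} = -2 - \left(5 - \left(-3 - 7\right)^{2} - - 116 T R\right) = -2 - \left(5 - 100 + 116 R T\right) = -2 - \left(-95 + 116 R T\right) = 93 - 116 R T$)
$w - H{\left(32,- 2 \left(-4 + 1\right) \right)} = 1206 - \left(93 - 116 \left(- 2 \left(-4 + 1\right)\right) 32\right) = 1206 - \left(93 - 116 \left(\left(-2\right) \left(-3\right)\right) 32\right) = 1206 - \left(93 - 696 \cdot 32\right) = 1206 - \left(93 - 22272\right) = 1206 - -22179 = 1206 + 22179 = 23385$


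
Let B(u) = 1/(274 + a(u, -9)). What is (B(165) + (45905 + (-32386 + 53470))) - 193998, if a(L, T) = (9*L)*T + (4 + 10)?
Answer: -1660896694/13077 ≈ -1.2701e+5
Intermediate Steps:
a(L, T) = 14 + 9*L*T (a(L, T) = 9*L*T + 14 = 14 + 9*L*T)
B(u) = 1/(288 - 81*u) (B(u) = 1/(274 + (14 + 9*u*(-9))) = 1/(274 + (14 - 81*u)) = 1/(288 - 81*u))
(B(165) + (45905 + (-32386 + 53470))) - 193998 = (1/(9*(32 - 9*165)) + (45905 + (-32386 + 53470))) - 193998 = (1/(9*(32 - 1485)) + (45905 + 21084)) - 193998 = ((1/9)/(-1453) + 66989) - 193998 = ((1/9)*(-1/1453) + 66989) - 193998 = (-1/13077 + 66989) - 193998 = 876015152/13077 - 193998 = -1660896694/13077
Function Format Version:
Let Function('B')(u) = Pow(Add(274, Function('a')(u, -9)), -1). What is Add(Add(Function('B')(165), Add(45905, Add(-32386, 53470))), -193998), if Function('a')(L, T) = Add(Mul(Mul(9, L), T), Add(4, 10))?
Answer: Rational(-1660896694, 13077) ≈ -1.2701e+5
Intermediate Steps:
Function('a')(L, T) = Add(14, Mul(9, L, T)) (Function('a')(L, T) = Add(Mul(9, L, T), 14) = Add(14, Mul(9, L, T)))
Function('B')(u) = Pow(Add(288, Mul(-81, u)), -1) (Function('B')(u) = Pow(Add(274, Add(14, Mul(9, u, -9))), -1) = Pow(Add(274, Add(14, Mul(-81, u))), -1) = Pow(Add(288, Mul(-81, u)), -1))
Add(Add(Function('B')(165), Add(45905, Add(-32386, 53470))), -193998) = Add(Add(Mul(Rational(1, 9), Pow(Add(32, Mul(-9, 165)), -1)), Add(45905, Add(-32386, 53470))), -193998) = Add(Add(Mul(Rational(1, 9), Pow(Add(32, -1485), -1)), Add(45905, 21084)), -193998) = Add(Add(Mul(Rational(1, 9), Pow(-1453, -1)), 66989), -193998) = Add(Add(Mul(Rational(1, 9), Rational(-1, 1453)), 66989), -193998) = Add(Add(Rational(-1, 13077), 66989), -193998) = Add(Rational(876015152, 13077), -193998) = Rational(-1660896694, 13077)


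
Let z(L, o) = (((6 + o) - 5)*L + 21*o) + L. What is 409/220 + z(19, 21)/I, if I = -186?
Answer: -58543/20460 ≈ -2.8613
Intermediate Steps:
z(L, o) = L + 21*o + L*(1 + o) (z(L, o) = ((1 + o)*L + 21*o) + L = (L*(1 + o) + 21*o) + L = (21*o + L*(1 + o)) + L = L + 21*o + L*(1 + o))
409/220 + z(19, 21)/I = 409/220 + (2*19 + 21*21 + 19*21)/(-186) = 409*(1/220) + (38 + 441 + 399)*(-1/186) = 409/220 + 878*(-1/186) = 409/220 - 439/93 = -58543/20460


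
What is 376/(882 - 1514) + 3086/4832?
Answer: 8345/190864 ≈ 0.043722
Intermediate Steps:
376/(882 - 1514) + 3086/4832 = 376/(-632) + 3086*(1/4832) = 376*(-1/632) + 1543/2416 = -47/79 + 1543/2416 = 8345/190864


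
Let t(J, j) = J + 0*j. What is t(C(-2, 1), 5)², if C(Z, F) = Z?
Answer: 4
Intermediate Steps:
t(J, j) = J (t(J, j) = J + 0 = J)
t(C(-2, 1), 5)² = (-2)² = 4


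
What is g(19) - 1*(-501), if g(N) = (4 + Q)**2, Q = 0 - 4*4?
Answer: 645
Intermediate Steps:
Q = -16 (Q = 0 - 16 = -16)
g(N) = 144 (g(N) = (4 - 16)**2 = (-12)**2 = 144)
g(19) - 1*(-501) = 144 - 1*(-501) = 144 + 501 = 645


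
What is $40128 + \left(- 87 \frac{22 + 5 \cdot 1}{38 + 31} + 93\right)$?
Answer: $\frac{924300}{23} \approx 40187.0$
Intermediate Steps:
$40128 + \left(- 87 \frac{22 + 5 \cdot 1}{38 + 31} + 93\right) = 40128 + \left(- 87 \frac{22 + 5}{69} + 93\right) = 40128 + \left(- 87 \cdot 27 \cdot \frac{1}{69} + 93\right) = 40128 + \left(\left(-87\right) \frac{9}{23} + 93\right) = 40128 + \left(- \frac{783}{23} + 93\right) = 40128 + \frac{1356}{23} = \frac{924300}{23}$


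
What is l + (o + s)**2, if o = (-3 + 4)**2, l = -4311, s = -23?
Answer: -3827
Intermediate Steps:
o = 1 (o = 1**2 = 1)
l + (o + s)**2 = -4311 + (1 - 23)**2 = -4311 + (-22)**2 = -4311 + 484 = -3827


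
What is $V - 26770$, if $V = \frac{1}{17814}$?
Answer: $- \frac{476880779}{17814} \approx -26770.0$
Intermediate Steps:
$V = \frac{1}{17814} \approx 5.6136 \cdot 10^{-5}$
$V - 26770 = \frac{1}{17814} - 26770 = - \frac{476880779}{17814}$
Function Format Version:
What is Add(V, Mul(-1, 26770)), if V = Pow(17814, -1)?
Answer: Rational(-476880779, 17814) ≈ -26770.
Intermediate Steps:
V = Rational(1, 17814) ≈ 5.6136e-5
Add(V, Mul(-1, 26770)) = Add(Rational(1, 17814), Mul(-1, 26770)) = Add(Rational(1, 17814), -26770) = Rational(-476880779, 17814)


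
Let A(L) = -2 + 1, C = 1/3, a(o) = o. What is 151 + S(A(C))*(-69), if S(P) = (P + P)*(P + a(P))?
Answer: -125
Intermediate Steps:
C = ⅓ (C = 1*(⅓) = ⅓ ≈ 0.33333)
A(L) = -1
S(P) = 4*P² (S(P) = (P + P)*(P + P) = (2*P)*(2*P) = 4*P²)
151 + S(A(C))*(-69) = 151 + (4*(-1)²)*(-69) = 151 + (4*1)*(-69) = 151 + 4*(-69) = 151 - 276 = -125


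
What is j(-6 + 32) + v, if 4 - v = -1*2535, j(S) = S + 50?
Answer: 2615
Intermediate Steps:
j(S) = 50 + S
v = 2539 (v = 4 - (-1)*2535 = 4 - 1*(-2535) = 4 + 2535 = 2539)
j(-6 + 32) + v = (50 + (-6 + 32)) + 2539 = (50 + 26) + 2539 = 76 + 2539 = 2615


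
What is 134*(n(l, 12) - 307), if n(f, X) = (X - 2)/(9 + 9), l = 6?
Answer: -369572/9 ≈ -41064.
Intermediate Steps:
n(f, X) = -⅑ + X/18 (n(f, X) = (-2 + X)/18 = (-2 + X)*(1/18) = -⅑ + X/18)
134*(n(l, 12) - 307) = 134*((-⅑ + (1/18)*12) - 307) = 134*((-⅑ + ⅔) - 307) = 134*(5/9 - 307) = 134*(-2758/9) = -369572/9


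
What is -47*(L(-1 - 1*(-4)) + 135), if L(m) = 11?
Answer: -6862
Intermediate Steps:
-47*(L(-1 - 1*(-4)) + 135) = -47*(11 + 135) = -47*146 = -6862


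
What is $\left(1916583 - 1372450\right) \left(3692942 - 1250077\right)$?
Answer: $1329243461045$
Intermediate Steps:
$\left(1916583 - 1372450\right) \left(3692942 - 1250077\right) = 544133 \cdot 2442865 = 1329243461045$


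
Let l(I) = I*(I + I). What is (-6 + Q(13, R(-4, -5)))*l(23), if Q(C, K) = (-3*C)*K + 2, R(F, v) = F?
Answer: 160816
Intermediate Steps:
l(I) = 2*I**2 (l(I) = I*(2*I) = 2*I**2)
Q(C, K) = 2 - 3*C*K (Q(C, K) = -3*C*K + 2 = 2 - 3*C*K)
(-6 + Q(13, R(-4, -5)))*l(23) = (-6 + (2 - 3*13*(-4)))*(2*23**2) = (-6 + (2 + 156))*(2*529) = (-6 + 158)*1058 = 152*1058 = 160816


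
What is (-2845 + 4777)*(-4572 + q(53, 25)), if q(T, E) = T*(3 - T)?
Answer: -13952904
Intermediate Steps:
(-2845 + 4777)*(-4572 + q(53, 25)) = (-2845 + 4777)*(-4572 + 53*(3 - 1*53)) = 1932*(-4572 + 53*(3 - 53)) = 1932*(-4572 + 53*(-50)) = 1932*(-4572 - 2650) = 1932*(-7222) = -13952904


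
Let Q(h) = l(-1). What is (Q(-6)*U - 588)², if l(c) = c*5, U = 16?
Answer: 446224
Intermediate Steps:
l(c) = 5*c
Q(h) = -5 (Q(h) = 5*(-1) = -5)
(Q(-6)*U - 588)² = (-5*16 - 588)² = (-80 - 588)² = (-668)² = 446224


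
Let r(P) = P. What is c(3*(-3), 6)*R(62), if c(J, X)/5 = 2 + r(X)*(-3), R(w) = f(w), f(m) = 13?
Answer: -1040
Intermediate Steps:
R(w) = 13
c(J, X) = 10 - 15*X (c(J, X) = 5*(2 + X*(-3)) = 5*(2 - 3*X) = 10 - 15*X)
c(3*(-3), 6)*R(62) = (10 - 15*6)*13 = (10 - 90)*13 = -80*13 = -1040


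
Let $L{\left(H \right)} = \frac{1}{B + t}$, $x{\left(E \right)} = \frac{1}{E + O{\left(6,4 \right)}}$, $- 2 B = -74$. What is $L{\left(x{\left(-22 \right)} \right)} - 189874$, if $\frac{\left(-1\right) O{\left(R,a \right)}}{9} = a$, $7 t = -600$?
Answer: $- \frac{64747041}{341} \approx -1.8987 \cdot 10^{5}$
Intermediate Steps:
$t = - \frac{600}{7}$ ($t = \frac{1}{7} \left(-600\right) = - \frac{600}{7} \approx -85.714$)
$O{\left(R,a \right)} = - 9 a$
$B = 37$ ($B = \left(- \frac{1}{2}\right) \left(-74\right) = 37$)
$x{\left(E \right)} = \frac{1}{-36 + E}$ ($x{\left(E \right)} = \frac{1}{E - 36} = \frac{1}{-36 + E}$)
$L{\left(H \right)} = - \frac{7}{341}$ ($L{\left(H \right)} = \frac{1}{37 - \frac{600}{7}} = \frac{1}{- \frac{341}{7}} = - \frac{7}{341}$)
$L{\left(x{\left(-22 \right)} \right)} - 189874 = - \frac{7}{341} - 189874 = - \frac{64747041}{341}$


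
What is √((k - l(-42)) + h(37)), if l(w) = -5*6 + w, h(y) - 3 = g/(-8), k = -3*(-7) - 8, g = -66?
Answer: √385/2 ≈ 9.8107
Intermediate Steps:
k = 13 (k = 21 - 8 = 13)
h(y) = 45/4 (h(y) = 3 - 66/(-8) = 3 - 66*(-⅛) = 3 + 33/4 = 45/4)
l(w) = -30 + w
√((k - l(-42)) + h(37)) = √((13 - (-30 - 42)) + 45/4) = √((13 - 1*(-72)) + 45/4) = √((13 + 72) + 45/4) = √(85 + 45/4) = √(385/4) = √385/2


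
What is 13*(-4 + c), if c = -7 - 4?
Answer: -195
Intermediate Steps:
c = -11
13*(-4 + c) = 13*(-4 - 11) = 13*(-15) = -195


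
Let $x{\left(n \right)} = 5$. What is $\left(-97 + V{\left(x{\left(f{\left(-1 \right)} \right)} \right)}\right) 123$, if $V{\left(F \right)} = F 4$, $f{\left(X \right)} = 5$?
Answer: $-9471$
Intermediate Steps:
$V{\left(F \right)} = 4 F$
$\left(-97 + V{\left(x{\left(f{\left(-1 \right)} \right)} \right)}\right) 123 = \left(-97 + 4 \cdot 5\right) 123 = \left(-97 + 20\right) 123 = \left(-77\right) 123 = -9471$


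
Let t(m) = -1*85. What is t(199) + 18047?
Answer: 17962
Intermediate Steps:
t(m) = -85
t(199) + 18047 = -85 + 18047 = 17962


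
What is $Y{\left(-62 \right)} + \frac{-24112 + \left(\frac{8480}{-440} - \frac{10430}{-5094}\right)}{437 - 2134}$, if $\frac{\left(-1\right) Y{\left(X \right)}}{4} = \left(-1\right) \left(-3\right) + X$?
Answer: $\frac{11896612867}{47544849} \approx 250.22$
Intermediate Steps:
$Y{\left(X \right)} = -12 - 4 X$ ($Y{\left(X \right)} = - 4 \left(\left(-1\right) \left(-3\right) + X\right) = - 4 \left(3 + X\right) = -12 - 4 X$)
$Y{\left(-62 \right)} + \frac{-24112 + \left(\frac{8480}{-440} - \frac{10430}{-5094}\right)}{437 - 2134} = \left(-12 - -248\right) + \frac{-24112 + \left(\frac{8480}{-440} - \frac{10430}{-5094}\right)}{437 - 2134} = \left(-12 + 248\right) + \frac{-24112 + \left(8480 \left(- \frac{1}{440}\right) - - \frac{5215}{2547}\right)}{-1697} = 236 + \left(-24112 + \left(- \frac{212}{11} + \frac{5215}{2547}\right)\right) \left(- \frac{1}{1697}\right) = 236 + \left(-24112 - \frac{482599}{28017}\right) \left(- \frac{1}{1697}\right) = 236 - - \frac{676028503}{47544849} = 236 + \frac{676028503}{47544849} = \frac{11896612867}{47544849}$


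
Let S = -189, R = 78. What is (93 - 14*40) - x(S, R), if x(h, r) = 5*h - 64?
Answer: 542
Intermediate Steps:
x(h, r) = -64 + 5*h
(93 - 14*40) - x(S, R) = (93 - 14*40) - (-64 + 5*(-189)) = (93 - 560) - (-64 - 945) = -467 - 1*(-1009) = -467 + 1009 = 542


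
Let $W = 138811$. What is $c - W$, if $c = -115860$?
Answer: $-254671$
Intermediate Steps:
$c - W = -115860 - 138811 = -254671$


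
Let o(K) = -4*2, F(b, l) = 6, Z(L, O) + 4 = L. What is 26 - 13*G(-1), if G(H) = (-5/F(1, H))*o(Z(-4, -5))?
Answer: -182/3 ≈ -60.667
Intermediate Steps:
Z(L, O) = -4 + L
o(K) = -8
G(H) = 20/3 (G(H) = -5/6*(-8) = -5*⅙*(-8) = -⅚*(-8) = 20/3)
26 - 13*G(-1) = 26 - 13*20/3 = 26 - 260/3 = -182/3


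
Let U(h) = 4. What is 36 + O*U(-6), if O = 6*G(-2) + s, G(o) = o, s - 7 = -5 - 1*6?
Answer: -28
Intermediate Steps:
s = -4 (s = 7 + (-5 - 1*6) = 7 + (-5 - 6) = 7 - 11 = -4)
O = -16 (O = 6*(-2) - 4 = -12 - 4 = -16)
36 + O*U(-6) = 36 - 16*4 = 36 - 64 = -28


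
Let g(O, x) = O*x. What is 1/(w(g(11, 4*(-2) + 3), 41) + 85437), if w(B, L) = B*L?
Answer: 1/83182 ≈ 1.2022e-5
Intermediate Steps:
1/(w(g(11, 4*(-2) + 3), 41) + 85437) = 1/((11*(4*(-2) + 3))*41 + 85437) = 1/((11*(-8 + 3))*41 + 85437) = 1/((11*(-5))*41 + 85437) = 1/(-55*41 + 85437) = 1/(-2255 + 85437) = 1/83182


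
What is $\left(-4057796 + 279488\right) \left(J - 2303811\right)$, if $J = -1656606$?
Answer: $14963675234436$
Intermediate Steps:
$\left(-4057796 + 279488\right) \left(J - 2303811\right) = \left(-4057796 + 279488\right) \left(-1656606 - 2303811\right) = \left(-3778308\right) \left(-3960417\right) = 14963675234436$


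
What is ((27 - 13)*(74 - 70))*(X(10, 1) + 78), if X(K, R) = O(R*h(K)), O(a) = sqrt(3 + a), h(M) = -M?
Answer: 4368 + 56*I*sqrt(7) ≈ 4368.0 + 148.16*I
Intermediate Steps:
X(K, R) = sqrt(3 - K*R) (X(K, R) = sqrt(3 + R*(-K)) = sqrt(3 - K*R))
((27 - 13)*(74 - 70))*(X(10, 1) + 78) = ((27 - 13)*(74 - 70))*(sqrt(3 - 1*10*1) + 78) = (14*4)*(sqrt(3 - 10) + 78) = 56*(sqrt(-7) + 78) = 56*(I*sqrt(7) + 78) = 56*(78 + I*sqrt(7)) = 4368 + 56*I*sqrt(7)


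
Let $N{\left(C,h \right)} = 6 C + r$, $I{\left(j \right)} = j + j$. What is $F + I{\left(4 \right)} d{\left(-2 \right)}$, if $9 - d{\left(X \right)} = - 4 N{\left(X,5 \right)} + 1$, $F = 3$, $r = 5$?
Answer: $-157$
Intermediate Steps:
$I{\left(j \right)} = 2 j$
$N{\left(C,h \right)} = 5 + 6 C$ ($N{\left(C,h \right)} = 6 C + 5 = 5 + 6 C$)
$d{\left(X \right)} = 28 + 24 X$ ($d{\left(X \right)} = 9 - \left(- 4 \left(5 + 6 X\right) + 1\right) = 9 - \left(\left(-20 - 24 X\right) + 1\right) = 9 - \left(-19 - 24 X\right) = 9 + \left(19 + 24 X\right) = 28 + 24 X$)
$F + I{\left(4 \right)} d{\left(-2 \right)} = 3 + 2 \cdot 4 \left(28 + 24 \left(-2\right)\right) = 3 + 8 \left(28 - 48\right) = 3 + 8 \left(-20\right) = 3 - 160 = -157$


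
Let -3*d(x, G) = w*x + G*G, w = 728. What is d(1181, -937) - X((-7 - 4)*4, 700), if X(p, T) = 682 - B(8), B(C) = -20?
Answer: -1739843/3 ≈ -5.7995e+5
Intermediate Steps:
d(x, G) = -728*x/3 - G²/3 (d(x, G) = -(728*x + G*G)/3 = -(728*x + G²)/3 = -(G² + 728*x)/3 = -728*x/3 - G²/3)
X(p, T) = 702 (X(p, T) = 682 - 1*(-20) = 682 + 20 = 702)
d(1181, -937) - X((-7 - 4)*4, 700) = (-728/3*1181 - ⅓*(-937)²) - 1*702 = (-859768/3 - ⅓*877969) - 702 = (-859768/3 - 877969/3) - 702 = -1737737/3 - 702 = -1739843/3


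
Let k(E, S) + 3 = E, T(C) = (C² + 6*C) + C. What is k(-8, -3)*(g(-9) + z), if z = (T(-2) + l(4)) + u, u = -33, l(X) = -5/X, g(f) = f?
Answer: 2343/4 ≈ 585.75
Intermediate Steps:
T(C) = C² + 7*C
k(E, S) = -3 + E
z = -177/4 (z = (-2*(7 - 2) - 5/4) - 33 = (-2*5 - 5*¼) - 33 = (-10 - 5/4) - 33 = -45/4 - 33 = -177/4 ≈ -44.250)
k(-8, -3)*(g(-9) + z) = (-3 - 8)*(-9 - 177/4) = -11*(-213/4) = 2343/4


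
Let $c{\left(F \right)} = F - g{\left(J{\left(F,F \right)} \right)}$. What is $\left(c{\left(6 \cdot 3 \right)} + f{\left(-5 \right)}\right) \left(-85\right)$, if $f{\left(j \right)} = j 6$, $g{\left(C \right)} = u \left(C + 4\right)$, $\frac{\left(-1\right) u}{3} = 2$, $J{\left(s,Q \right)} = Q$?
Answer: $-10200$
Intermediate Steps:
$u = -6$ ($u = \left(-3\right) 2 = -6$)
$g{\left(C \right)} = -24 - 6 C$ ($g{\left(C \right)} = - 6 \left(C + 4\right) = - 6 \left(4 + C\right) = -24 - 6 C$)
$c{\left(F \right)} = 24 + 7 F$ ($c{\left(F \right)} = F - \left(-24 - 6 F\right) = F + \left(24 + 6 F\right) = 24 + 7 F$)
$f{\left(j \right)} = 6 j$
$\left(c{\left(6 \cdot 3 \right)} + f{\left(-5 \right)}\right) \left(-85\right) = \left(\left(24 + 7 \cdot 6 \cdot 3\right) + 6 \left(-5\right)\right) \left(-85\right) = \left(\left(24 + 7 \cdot 18\right) - 30\right) \left(-85\right) = \left(\left(24 + 126\right) - 30\right) \left(-85\right) = \left(150 - 30\right) \left(-85\right) = 120 \left(-85\right) = -10200$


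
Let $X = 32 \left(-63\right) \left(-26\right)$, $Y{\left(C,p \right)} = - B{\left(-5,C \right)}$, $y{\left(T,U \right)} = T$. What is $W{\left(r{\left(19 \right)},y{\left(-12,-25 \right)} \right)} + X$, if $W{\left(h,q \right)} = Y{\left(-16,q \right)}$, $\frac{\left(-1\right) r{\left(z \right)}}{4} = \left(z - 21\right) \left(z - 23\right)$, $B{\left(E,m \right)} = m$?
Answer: $52432$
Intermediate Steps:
$r{\left(z \right)} = - 4 \left(-23 + z\right) \left(-21 + z\right)$ ($r{\left(z \right)} = - 4 \left(z - 21\right) \left(z - 23\right) = - 4 \left(-21 + z\right) \left(-23 + z\right) = - 4 \left(-23 + z\right) \left(-21 + z\right)$)
$Y{\left(C,p \right)} = - C$
$W{\left(h,q \right)} = 16$ ($W{\left(h,q \right)} = \left(-1\right) \left(-16\right) = 16$)
$X = 52416$ ($X = \left(-2016\right) \left(-26\right) = 52416$)
$W{\left(r{\left(19 \right)},y{\left(-12,-25 \right)} \right)} + X = 16 + 52416 = 52432$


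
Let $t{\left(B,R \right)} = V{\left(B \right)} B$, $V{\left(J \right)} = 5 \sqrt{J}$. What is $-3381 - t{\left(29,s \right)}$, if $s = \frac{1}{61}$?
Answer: $-3381 - 145 \sqrt{29} \approx -4161.9$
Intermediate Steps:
$s = \frac{1}{61} \approx 0.016393$
$t{\left(B,R \right)} = 5 B^{\frac{3}{2}}$ ($t{\left(B,R \right)} = 5 \sqrt{B} B = 5 B^{\frac{3}{2}}$)
$-3381 - t{\left(29,s \right)} = -3381 - 5 \cdot 29^{\frac{3}{2}} = -3381 - 5 \cdot 29 \sqrt{29} = -3381 - 145 \sqrt{29}$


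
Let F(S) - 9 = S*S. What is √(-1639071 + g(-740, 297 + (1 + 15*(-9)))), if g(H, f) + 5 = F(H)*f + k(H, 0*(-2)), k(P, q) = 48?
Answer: √87621239 ≈ 9360.6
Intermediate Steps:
F(S) = 9 + S² (F(S) = 9 + S*S = 9 + S²)
g(H, f) = 43 + f*(9 + H²) (g(H, f) = -5 + ((9 + H²)*f + 48) = -5 + (f*(9 + H²) + 48) = -5 + (48 + f*(9 + H²)) = 43 + f*(9 + H²))
√(-1639071 + g(-740, 297 + (1 + 15*(-9)))) = √(-1639071 + (43 + (297 + (1 + 15*(-9)))*(9 + (-740)²))) = √(-1639071 + (43 + (297 + (1 - 135))*(9 + 547600))) = √(-1639071 + (43 + (297 - 134)*547609)) = √(-1639071 + (43 + 163*547609)) = √(-1639071 + (43 + 89260267)) = √(-1639071 + 89260310) = √87621239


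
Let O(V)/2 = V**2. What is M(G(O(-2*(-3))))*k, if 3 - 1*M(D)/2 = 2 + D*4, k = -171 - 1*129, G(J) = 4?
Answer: 9000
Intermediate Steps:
O(V) = 2*V**2
k = -300 (k = -171 - 129 = -300)
M(D) = 2 - 8*D (M(D) = 6 - 2*(2 + D*4) = 6 - 2*(2 + 4*D) = 6 + (-4 - 8*D) = 2 - 8*D)
M(G(O(-2*(-3))))*k = (2 - 8*4)*(-300) = (2 - 32)*(-300) = -30*(-300) = 9000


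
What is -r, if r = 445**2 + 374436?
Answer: -572461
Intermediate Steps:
r = 572461 (r = 198025 + 374436 = 572461)
-r = -1*572461 = -572461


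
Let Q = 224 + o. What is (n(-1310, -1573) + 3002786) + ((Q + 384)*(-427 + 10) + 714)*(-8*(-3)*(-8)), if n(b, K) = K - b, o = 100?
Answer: 59550747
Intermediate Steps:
Q = 324 (Q = 224 + 100 = 324)
(n(-1310, -1573) + 3002786) + ((Q + 384)*(-427 + 10) + 714)*(-8*(-3)*(-8)) = ((-1573 - 1*(-1310)) + 3002786) + ((324 + 384)*(-427 + 10) + 714)*(-8*(-3)*(-8)) = ((-1573 + 1310) + 3002786) + (708*(-417) + 714)*(24*(-8)) = (-263 + 3002786) + (-295236 + 714)*(-192) = 3002523 - 294522*(-192) = 3002523 + 56548224 = 59550747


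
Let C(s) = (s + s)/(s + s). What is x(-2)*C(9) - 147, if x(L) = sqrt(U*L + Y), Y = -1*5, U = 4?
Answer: -147 + I*sqrt(13) ≈ -147.0 + 3.6056*I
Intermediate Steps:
C(s) = 1 (C(s) = (2*s)/((2*s)) = (2*s)*(1/(2*s)) = 1)
Y = -5
x(L) = sqrt(-5 + 4*L) (x(L) = sqrt(4*L - 5) = sqrt(-5 + 4*L))
x(-2)*C(9) - 147 = sqrt(-5 + 4*(-2))*1 - 147 = sqrt(-5 - 8)*1 - 147 = sqrt(-13)*1 - 147 = (I*sqrt(13))*1 - 147 = I*sqrt(13) - 147 = -147 + I*sqrt(13)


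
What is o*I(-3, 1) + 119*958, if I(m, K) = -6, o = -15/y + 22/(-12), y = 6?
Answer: 114028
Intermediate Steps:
o = -13/3 (o = -15/6 + 22/(-12) = -15*1/6 + 22*(-1/12) = -5/2 - 11/6 = -13/3 ≈ -4.3333)
o*I(-3, 1) + 119*958 = -13/3*(-6) + 119*958 = 26 + 114002 = 114028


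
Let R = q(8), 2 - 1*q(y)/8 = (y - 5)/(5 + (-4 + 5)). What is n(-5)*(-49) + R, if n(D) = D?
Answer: 257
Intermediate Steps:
q(y) = 68/3 - 4*y/3 (q(y) = 16 - 8*(y - 5)/(5 + (-4 + 5)) = 16 - 8*(-5 + y)/(5 + 1) = 16 - 8*(-5 + y)/6 = 16 - 8*(-5/6 + y/6) = 16 + (20/3 - 4*y/3) = 68/3 - 4*y/3)
R = 12 (R = 68/3 - 4/3*8 = 68/3 - 32/3 = 12)
n(-5)*(-49) + R = -5*(-49) + 12 = 245 + 12 = 257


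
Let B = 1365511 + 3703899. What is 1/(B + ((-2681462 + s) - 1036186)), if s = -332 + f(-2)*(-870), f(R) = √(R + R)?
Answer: 135143/182636607250 + 87*I/91318303625 ≈ 7.3996e-7 + 9.5271e-10*I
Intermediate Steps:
B = 5069410
f(R) = √2*√R (f(R) = √(2*R) = √2*√R)
s = -332 - 1740*I (s = -332 + (√2*√(-2))*(-870) = -332 + (√2*(I*√2))*(-870) = -332 + (2*I)*(-870) = -332 - 1740*I ≈ -332.0 - 1740.0*I)
1/(B + ((-2681462 + s) - 1036186)) = 1/(5069410 + ((-2681462 + (-332 - 1740*I)) - 1036186)) = 1/(5069410 + ((-2681794 - 1740*I) - 1036186)) = 1/(5069410 + (-3717980 - 1740*I)) = 1/(1351430 - 1740*I) = (1351430 + 1740*I)/1826366072500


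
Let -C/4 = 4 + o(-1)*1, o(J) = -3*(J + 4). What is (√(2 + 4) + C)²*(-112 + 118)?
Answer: 2436 + 240*√6 ≈ 3023.9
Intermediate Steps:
o(J) = -12 - 3*J (o(J) = -3*(4 + J) = -12 - 3*J)
C = 20 (C = -4*(4 + (-12 - 3*(-1))*1) = -4*(4 + (-12 + 3)*1) = -4*(4 - 9*1) = -4*(4 - 9) = -4*(-5) = 20)
(√(2 + 4) + C)²*(-112 + 118) = (√(2 + 4) + 20)²*(-112 + 118) = (√6 + 20)²*6 = (20 + √6)²*6 = 6*(20 + √6)²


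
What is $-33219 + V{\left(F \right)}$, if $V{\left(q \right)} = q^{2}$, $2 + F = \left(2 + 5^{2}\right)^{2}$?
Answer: $495310$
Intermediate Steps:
$F = 727$ ($F = -2 + \left(2 + 5^{2}\right)^{2} = -2 + \left(2 + 25\right)^{2} = -2 + 27^{2} = -2 + 729 = 727$)
$-33219 + V{\left(F \right)} = -33219 + 727^{2} = -33219 + 528529 = 495310$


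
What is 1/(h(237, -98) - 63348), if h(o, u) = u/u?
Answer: -1/63347 ≈ -1.5786e-5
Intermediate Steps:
h(o, u) = 1
1/(h(237, -98) - 63348) = 1/(1 - 63348) = 1/(-63347) = -1/63347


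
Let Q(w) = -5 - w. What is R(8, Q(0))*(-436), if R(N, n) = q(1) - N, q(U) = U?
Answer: 3052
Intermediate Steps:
R(N, n) = 1 - N
R(8, Q(0))*(-436) = (1 - 1*8)*(-436) = (1 - 8)*(-436) = -7*(-436) = 3052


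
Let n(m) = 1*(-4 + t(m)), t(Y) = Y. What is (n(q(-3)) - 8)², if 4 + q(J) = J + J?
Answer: 484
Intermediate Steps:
q(J) = -4 + 2*J (q(J) = -4 + (J + J) = -4 + 2*J)
n(m) = -4 + m (n(m) = 1*(-4 + m) = -4 + m)
(n(q(-3)) - 8)² = ((-4 + (-4 + 2*(-3))) - 8)² = ((-4 + (-4 - 6)) - 8)² = ((-4 - 10) - 8)² = (-14 - 8)² = (-22)² = 484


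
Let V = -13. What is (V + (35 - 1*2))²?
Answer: 400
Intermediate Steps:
(V + (35 - 1*2))² = (-13 + (35 - 1*2))² = (-13 + (35 - 2))² = (-13 + 33)² = 20² = 400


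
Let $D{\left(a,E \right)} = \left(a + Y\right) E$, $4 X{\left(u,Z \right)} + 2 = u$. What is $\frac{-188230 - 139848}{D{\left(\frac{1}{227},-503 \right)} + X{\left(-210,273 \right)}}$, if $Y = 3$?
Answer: $\frac{74473706}{355077} \approx 209.74$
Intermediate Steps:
$X{\left(u,Z \right)} = - \frac{1}{2} + \frac{u}{4}$
$D{\left(a,E \right)} = E \left(3 + a\right)$ ($D{\left(a,E \right)} = \left(a + 3\right) E = \left(3 + a\right) E = E \left(3 + a\right)$)
$\frac{-188230 - 139848}{D{\left(\frac{1}{227},-503 \right)} + X{\left(-210,273 \right)}} = \frac{-188230 - 139848}{- 503 \left(3 + \frac{1}{227}\right) + \left(- \frac{1}{2} + \frac{1}{4} \left(-210\right)\right)} = - \frac{328078}{- 503 \left(3 + \frac{1}{227}\right) - 53} = - \frac{328078}{\left(-503\right) \frac{682}{227} - 53} = - \frac{328078}{- \frac{343046}{227} - 53} = - \frac{328078}{- \frac{355077}{227}} = \left(-328078\right) \left(- \frac{227}{355077}\right) = \frac{74473706}{355077}$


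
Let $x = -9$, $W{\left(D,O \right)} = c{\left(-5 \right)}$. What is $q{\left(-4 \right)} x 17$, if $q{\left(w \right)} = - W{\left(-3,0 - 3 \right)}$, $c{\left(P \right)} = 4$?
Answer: $612$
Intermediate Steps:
$W{\left(D,O \right)} = 4$
$q{\left(w \right)} = -4$ ($q{\left(w \right)} = \left(-1\right) 4 = -4$)
$q{\left(-4 \right)} x 17 = \left(-4\right) \left(-9\right) 17 = 36 \cdot 17 = 612$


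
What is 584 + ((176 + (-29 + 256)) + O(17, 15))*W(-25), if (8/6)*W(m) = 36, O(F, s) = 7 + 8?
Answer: 11870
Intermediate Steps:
O(F, s) = 15
W(m) = 27 (W(m) = (¾)*36 = 27)
584 + ((176 + (-29 + 256)) + O(17, 15))*W(-25) = 584 + ((176 + (-29 + 256)) + 15)*27 = 584 + ((176 + 227) + 15)*27 = 584 + (403 + 15)*27 = 584 + 418*27 = 584 + 11286 = 11870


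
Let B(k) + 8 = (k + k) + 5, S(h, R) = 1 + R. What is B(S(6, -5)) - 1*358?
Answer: -369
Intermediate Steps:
B(k) = -3 + 2*k (B(k) = -8 + ((k + k) + 5) = -8 + (2*k + 5) = -8 + (5 + 2*k) = -3 + 2*k)
B(S(6, -5)) - 1*358 = (-3 + 2*(1 - 5)) - 1*358 = (-3 + 2*(-4)) - 358 = (-3 - 8) - 358 = -11 - 358 = -369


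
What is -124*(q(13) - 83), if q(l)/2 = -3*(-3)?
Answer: 8060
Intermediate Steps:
q(l) = 18 (q(l) = 2*(-3*(-3)) = 2*9 = 18)
-124*(q(13) - 83) = -124*(18 - 83) = -124*(-65) = 8060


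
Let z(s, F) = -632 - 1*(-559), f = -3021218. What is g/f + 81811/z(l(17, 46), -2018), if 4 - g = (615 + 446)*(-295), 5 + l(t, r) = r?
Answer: -247191714725/220548914 ≈ -1120.8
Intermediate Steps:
l(t, r) = -5 + r
z(s, F) = -73 (z(s, F) = -632 + 559 = -73)
g = 312999 (g = 4 - (615 + 446)*(-295) = 4 - 1061*(-295) = 4 - 1*(-312995) = 4 + 312995 = 312999)
g/f + 81811/z(l(17, 46), -2018) = 312999/(-3021218) + 81811/(-73) = 312999*(-1/3021218) + 81811*(-1/73) = -312999/3021218 - 81811/73 = -247191714725/220548914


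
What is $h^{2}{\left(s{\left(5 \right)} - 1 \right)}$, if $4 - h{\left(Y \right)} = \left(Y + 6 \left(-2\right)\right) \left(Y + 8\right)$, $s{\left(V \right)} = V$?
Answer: $10000$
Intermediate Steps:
$h{\left(Y \right)} = 4 - \left(-12 + Y\right) \left(8 + Y\right)$ ($h{\left(Y \right)} = 4 - \left(Y + 6 \left(-2\right)\right) \left(Y + 8\right) = 4 - \left(Y - 12\right) \left(8 + Y\right) = 4 - \left(-12 + Y\right) \left(8 + Y\right)$)
$h^{2}{\left(s{\left(5 \right)} - 1 \right)} = \left(100 - \left(5 - 1\right)^{2} + 4 \left(5 - 1\right)\right)^{2} = \left(100 - 4^{2} + 4 \cdot 4\right)^{2} = \left(100 - 16 + 16\right)^{2} = 100^{2} = 10000$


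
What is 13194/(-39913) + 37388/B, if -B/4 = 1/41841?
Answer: -15609488452245/39913 ≈ -3.9109e+8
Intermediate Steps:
B = -4/41841 ≈ -9.5600e-5
13194/(-39913) + 37388/B = 13194/(-39913) + 37388/(-4/41841) = 13194*(-1/39913) + 37388*(-41841/4) = -13194/39913 - 391087827 = -15609488452245/39913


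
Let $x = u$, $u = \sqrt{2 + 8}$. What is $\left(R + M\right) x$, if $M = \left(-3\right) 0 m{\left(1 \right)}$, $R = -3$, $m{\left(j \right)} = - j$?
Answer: $- 3 \sqrt{10} \approx -9.4868$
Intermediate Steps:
$M = 0$ ($M = \left(-3\right) 0 \left(\left(-1\right) 1\right) = 0 \left(-1\right) = 0$)
$u = \sqrt{10} \approx 3.1623$
$x = \sqrt{10} \approx 3.1623$
$\left(R + M\right) x = \left(-3 + 0\right) \sqrt{10} = - 3 \sqrt{10}$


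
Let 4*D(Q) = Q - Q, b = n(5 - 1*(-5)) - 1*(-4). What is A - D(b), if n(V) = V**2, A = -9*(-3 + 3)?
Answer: 0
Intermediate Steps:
A = 0 (A = -9*0 = 0)
b = 104 (b = (5 - 1*(-5))**2 - 1*(-4) = (5 + 5)**2 + 4 = 10**2 + 4 = 100 + 4 = 104)
D(Q) = 0 (D(Q) = (Q - Q)/4 = (1/4)*0 = 0)
A - D(b) = 0 - 1*0 = 0 + 0 = 0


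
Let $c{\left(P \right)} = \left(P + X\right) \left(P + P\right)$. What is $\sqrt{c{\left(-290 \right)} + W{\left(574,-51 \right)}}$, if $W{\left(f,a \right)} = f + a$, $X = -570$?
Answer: $\sqrt{499323} \approx 706.63$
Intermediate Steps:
$W{\left(f,a \right)} = a + f$
$c{\left(P \right)} = 2 P \left(-570 + P\right)$ ($c{\left(P \right)} = \left(P - 570\right) \left(P + P\right) = \left(-570 + P\right) 2 P = 2 P \left(-570 + P\right)$)
$\sqrt{c{\left(-290 \right)} + W{\left(574,-51 \right)}} = \sqrt{2 \left(-290\right) \left(-570 - 290\right) + \left(-51 + 574\right)} = \sqrt{2 \left(-290\right) \left(-860\right) + 523} = \sqrt{498800 + 523} = \sqrt{499323}$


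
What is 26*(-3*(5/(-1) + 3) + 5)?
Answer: 286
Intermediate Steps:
26*(-3*(5/(-1) + 3) + 5) = 26*(-3*(5*(-1) + 3) + 5) = 26*(-3*(-5 + 3) + 5) = 26*(-3*(-2) + 5) = 26*(6 + 5) = 26*11 = 286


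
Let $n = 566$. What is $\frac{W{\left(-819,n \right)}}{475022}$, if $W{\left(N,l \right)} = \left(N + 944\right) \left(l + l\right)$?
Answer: $\frac{70750}{237511} \approx 0.29788$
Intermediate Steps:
$W{\left(N,l \right)} = 2 l \left(944 + N\right)$ ($W{\left(N,l \right)} = \left(944 + N\right) 2 l = 2 l \left(944 + N\right)$)
$\frac{W{\left(-819,n \right)}}{475022} = \frac{2 \cdot 566 \left(944 - 819\right)}{475022} = 2 \cdot 566 \cdot 125 \cdot \frac{1}{475022} = 141500 \cdot \frac{1}{475022} = \frac{70750}{237511}$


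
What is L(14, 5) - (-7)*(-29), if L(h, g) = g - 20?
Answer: -218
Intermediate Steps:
L(h, g) = -20 + g
L(14, 5) - (-7)*(-29) = (-20 + 5) - (-7)*(-29) = -15 - 1*203 = -15 - 203 = -218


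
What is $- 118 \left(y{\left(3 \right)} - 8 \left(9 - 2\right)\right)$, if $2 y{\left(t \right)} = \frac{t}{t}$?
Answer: $6549$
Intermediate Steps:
$y{\left(t \right)} = \frac{1}{2}$ ($y{\left(t \right)} = \frac{t \frac{1}{t}}{2} = \frac{1}{2} \cdot 1 = \frac{1}{2}$)
$- 118 \left(y{\left(3 \right)} - 8 \left(9 - 2\right)\right) = - 118 \left(\frac{1}{2} - 8 \left(9 - 2\right)\right) = - 118 \left(\frac{1}{2} - 8 \cdot 7\right) = - 118 \left(\frac{1}{2} - 56\right) = \left(-118\right) \left(- \frac{111}{2}\right) = 6549$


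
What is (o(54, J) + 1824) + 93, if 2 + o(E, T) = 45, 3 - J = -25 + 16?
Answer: 1960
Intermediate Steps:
J = 12 (J = 3 - (-25 + 16) = 3 - 1*(-9) = 3 + 9 = 12)
o(E, T) = 43 (o(E, T) = -2 + 45 = 43)
(o(54, J) + 1824) + 93 = (43 + 1824) + 93 = 1867 + 93 = 1960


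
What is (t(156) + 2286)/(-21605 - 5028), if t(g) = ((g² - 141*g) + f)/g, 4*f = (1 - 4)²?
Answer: -478611/5539664 ≈ -0.086397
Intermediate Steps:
f = 9/4 (f = (1 - 4)²/4 = (¼)*(-3)² = (¼)*9 = 9/4 ≈ 2.2500)
t(g) = (9/4 + g² - 141*g)/g (t(g) = ((g² - 141*g) + 9/4)/g = (9/4 + g² - 141*g)/g)
(t(156) + 2286)/(-21605 - 5028) = ((-141 + 156 + (9/4)/156) + 2286)/(-21605 - 5028) = ((-141 + 156 + (9/4)*(1/156)) + 2286)/(-26633) = ((-141 + 156 + 3/208) + 2286)*(-1/26633) = (3123/208 + 2286)*(-1/26633) = (478611/208)*(-1/26633) = -478611/5539664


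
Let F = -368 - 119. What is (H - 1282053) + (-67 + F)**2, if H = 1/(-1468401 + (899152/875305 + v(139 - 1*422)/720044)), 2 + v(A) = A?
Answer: -902461011431083355278429/925470996824500657 ≈ -9.7514e+5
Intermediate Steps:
v(A) = -2 + A
F = -487
H = -630258113420/925470996824500657 (H = 1/(-1468401 + (899152/875305 + (-2 + (139 - 1*422))/720044)) = 1/(-1468401 + (899152*(1/875305) + (-2 + (139 - 422))*(1/720044))) = 1/(-1468401 + (899152/875305 + (-2 - 283)*(1/720044))) = 1/(-1468401 + (899152/875305 - 285*1/720044)) = 1/(-1468401 + (899152/875305 - 285/720044)) = 1/(-1468401 + 647179540763/630258113420) = 1/(-925470996824500657/630258113420) = -630258113420/925470996824500657 ≈ -6.8101e-7)
(H - 1282053) + (-67 + F)**2 = (-630258113420/925470996824500657 - 1282053) + (-67 - 487)**2 = -1186502867892471798922241/925470996824500657 + (-554)**2 = -1186502867892471798922241/925470996824500657 + 306916 = -902461011431083355278429/925470996824500657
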